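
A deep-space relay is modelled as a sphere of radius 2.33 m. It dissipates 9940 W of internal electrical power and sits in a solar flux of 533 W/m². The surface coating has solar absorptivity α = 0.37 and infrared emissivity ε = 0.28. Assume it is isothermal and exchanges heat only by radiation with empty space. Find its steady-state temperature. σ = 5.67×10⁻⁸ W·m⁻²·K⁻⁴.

At steady state, absorbed solar power + internal power = radiated power.
Absorbed: α·S·A_cross = 0.37·533·17.06 = 3363 W (cross-section πr²).
Total input = 3363 + 9940 = 13300 W.
Radiated: εσ·A_surf·T⁴ with A_surf = 4πr² = 68.22 m².
T⁴ = 13300/(0.28·5.67×10⁻⁸·68.22) = 1.228×10¹⁰ K⁴.

T ≈ 333 K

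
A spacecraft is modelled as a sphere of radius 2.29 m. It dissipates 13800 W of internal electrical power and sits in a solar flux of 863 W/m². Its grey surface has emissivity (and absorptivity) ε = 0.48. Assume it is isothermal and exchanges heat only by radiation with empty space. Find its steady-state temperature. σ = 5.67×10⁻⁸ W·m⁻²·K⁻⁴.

T ≈ 327 K

At steady state, absorbed solar power + internal power = radiated power.
Absorbed: α·S·A_cross = 0.48·863·16.47 = 6825 W (cross-section πr²).
Total input = 6825 + 13800 = 20620 W.
Radiated: εσ·A_surf·T⁴ with A_surf = 4πr² = 65.90 m².
T⁴ = 20620/(0.48·5.67×10⁻⁸·65.90) = 1.150×10¹⁰ K⁴.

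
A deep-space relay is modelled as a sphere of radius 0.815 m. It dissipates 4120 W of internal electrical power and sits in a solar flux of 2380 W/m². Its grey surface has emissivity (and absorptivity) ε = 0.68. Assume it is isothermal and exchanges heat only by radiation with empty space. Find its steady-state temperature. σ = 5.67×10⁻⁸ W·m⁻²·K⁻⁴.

T ≈ 391 K

At steady state, absorbed solar power + internal power = radiated power.
Absorbed: α·S·A_cross = 0.68·2380·2.087 = 3377 W (cross-section πr²).
Total input = 3377 + 4120 = 7497 W.
Radiated: εσ·A_surf·T⁴ with A_surf = 4πr² = 8.347 m².
T⁴ = 7497/(0.68·5.67×10⁻⁸·8.347) = 2.330×10¹⁰ K⁴.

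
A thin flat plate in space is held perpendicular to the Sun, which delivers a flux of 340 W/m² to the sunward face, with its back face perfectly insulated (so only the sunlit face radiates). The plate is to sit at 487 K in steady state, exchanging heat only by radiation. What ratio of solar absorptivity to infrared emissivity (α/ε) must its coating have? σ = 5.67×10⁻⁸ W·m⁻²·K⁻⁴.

α/ε ≈ 9.38

Balance: αS·A = εσ·1A·T⁴ ⇒ α/ε = σT⁴/S.
α/ε = 5.67×10⁻⁸·(487)⁴/340 = 5.67×10⁻⁸·5.625×10¹⁰/340.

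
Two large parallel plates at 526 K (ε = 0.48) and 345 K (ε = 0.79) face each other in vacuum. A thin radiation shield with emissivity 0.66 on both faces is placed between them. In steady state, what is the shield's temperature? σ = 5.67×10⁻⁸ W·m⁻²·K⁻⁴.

T_s ≈ 446 K

In steady state the net flux on the hot side equals that on the cold side.
σ(T₁⁴−T_s⁴)/D₁ = σ(T_s⁴−T₂⁴)/D₂, with D₁ = 1/ε₁+1/ε_s−1 = 2.598, D₂ = 1/ε_s+1/ε₂−1 = 1.781.
Solve for T_s⁴: T_s⁴ = (D₂·T₁⁴ + D₁·T₂⁴)/(D₁+D₂) = 3.954×10¹⁰ K⁴.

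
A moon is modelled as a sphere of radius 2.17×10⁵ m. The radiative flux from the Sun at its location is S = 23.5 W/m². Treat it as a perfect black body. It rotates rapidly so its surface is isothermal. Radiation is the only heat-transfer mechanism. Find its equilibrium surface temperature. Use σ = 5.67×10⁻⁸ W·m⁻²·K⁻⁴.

At equilibrium, absorbed power = emitted power.
Absorbing cross-section = πr² = 1.479×10¹¹ m²; emitting surface = 4πr² = 5.917×10¹¹ m² (ratio 4).
S·A_cross = εσ·A_surf·T⁴  ⇒  T⁴ = S/(4σ).
T⁴ = 1.00·23.5/(4·5.67×10⁻⁸) = 1.036×10⁸ K⁴.
T = (1.036×10⁸)^(1/4).

T ≈ 101 K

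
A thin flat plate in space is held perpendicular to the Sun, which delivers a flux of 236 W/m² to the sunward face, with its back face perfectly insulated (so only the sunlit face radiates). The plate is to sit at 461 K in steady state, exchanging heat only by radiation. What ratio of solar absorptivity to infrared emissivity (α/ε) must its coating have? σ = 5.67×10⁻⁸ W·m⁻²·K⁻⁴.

α/ε ≈ 10.9

Balance: αS·A = εσ·1A·T⁴ ⇒ α/ε = σT⁴/S.
α/ε = 5.67×10⁻⁸·(461)⁴/236 = 5.67×10⁻⁸·4.517×10¹⁰/236.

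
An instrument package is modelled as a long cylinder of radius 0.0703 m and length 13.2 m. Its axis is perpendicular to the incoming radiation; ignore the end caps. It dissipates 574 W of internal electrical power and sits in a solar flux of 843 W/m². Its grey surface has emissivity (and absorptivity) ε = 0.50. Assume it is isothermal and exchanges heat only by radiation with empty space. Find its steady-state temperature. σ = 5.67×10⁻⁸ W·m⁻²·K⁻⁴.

T ≈ 301 K

At steady state, absorbed solar power + internal power = radiated power.
Absorbed: α·S·A_cross = 0.50·843·1.856 = 782.3 W (cross-section 2rL).
Total input = 782.3 + 574 = 1356 W.
Radiated: εσ·A_surf·T⁴ with A_surf = 2πrL = 5.831 m².
T⁴ = 1356/(0.50·5.67×10⁻⁸·5.831) = 8.205×10⁹ K⁴.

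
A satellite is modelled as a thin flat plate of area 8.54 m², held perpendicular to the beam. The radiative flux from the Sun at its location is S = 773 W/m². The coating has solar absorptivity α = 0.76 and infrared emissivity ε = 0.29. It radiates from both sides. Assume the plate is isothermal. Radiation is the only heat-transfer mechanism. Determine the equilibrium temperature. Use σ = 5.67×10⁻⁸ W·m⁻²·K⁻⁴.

At equilibrium, absorbed power = emitted power.
Absorbing cross-section = A = 8.540 m²; emitting surface = 2A = 17.08 m² (ratio 2).
αS·A_cross = εσ·A_surf·T⁴  ⇒  T⁴ = αS/(ε·2σ).
T⁴ = 0.760·773/(0.29·2·5.67×10⁻⁸) = 1.786×10¹⁰ K⁴.
T = (1.786×10¹⁰)^(1/4).

T ≈ 366 K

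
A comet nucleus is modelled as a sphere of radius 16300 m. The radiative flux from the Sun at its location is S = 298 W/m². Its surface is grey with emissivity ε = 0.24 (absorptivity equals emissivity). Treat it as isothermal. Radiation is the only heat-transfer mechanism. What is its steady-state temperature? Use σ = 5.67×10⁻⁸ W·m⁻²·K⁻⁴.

At equilibrium, absorbed power = emitted power.
Absorbing cross-section = πr² = 8.347×10⁸ m²; emitting surface = 4πr² = 3.339×10⁹ m² (ratio 4).
εS·A_cross = εσ·A_surf·T⁴  ⇒  T⁴ = S/(4σ)   (ε cancels).
T⁴ = 298/(4·5.67×10⁻⁸) = 1.314×10⁹ K⁴.
T = (1.314×10⁹)^(1/4).

T ≈ 190 K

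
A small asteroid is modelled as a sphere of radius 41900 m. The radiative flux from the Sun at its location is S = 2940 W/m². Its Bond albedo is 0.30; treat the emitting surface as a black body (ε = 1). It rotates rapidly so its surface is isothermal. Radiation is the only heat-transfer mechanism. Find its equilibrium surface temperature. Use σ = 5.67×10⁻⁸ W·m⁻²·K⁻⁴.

At equilibrium, absorbed power = emitted power.
Absorbing cross-section = πr² = 5.515×10⁹ m²; emitting surface = 4πr² = 2.206×10¹⁰ m² (ratio 4).
(1−a)S·A_cross = εσ·A_surf·T⁴  ⇒  T⁴ = (1−a)S/(4σ).
T⁴ = 0.700·2940/(4·5.67×10⁻⁸) = 9.074×10⁹ K⁴.
T = (9.074×10⁹)^(1/4).

T ≈ 309 K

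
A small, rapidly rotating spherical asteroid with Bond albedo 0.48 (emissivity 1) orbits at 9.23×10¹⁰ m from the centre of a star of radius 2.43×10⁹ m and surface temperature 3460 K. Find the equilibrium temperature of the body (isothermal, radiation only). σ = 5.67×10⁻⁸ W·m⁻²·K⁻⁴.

T ≈ 337 K

The star's surface emits σT_*⁴; at distance d the flux is S = σT_*⁴(R_*/d)².
S = 5.67×10⁻⁸·(3460)⁴·(2.43×10⁹/9.23×10¹⁰)² = 5632 W/m².
For an isothermal sphere T⁴ = (1−a)S/(4σ) = 1.291×10¹⁰ K⁴.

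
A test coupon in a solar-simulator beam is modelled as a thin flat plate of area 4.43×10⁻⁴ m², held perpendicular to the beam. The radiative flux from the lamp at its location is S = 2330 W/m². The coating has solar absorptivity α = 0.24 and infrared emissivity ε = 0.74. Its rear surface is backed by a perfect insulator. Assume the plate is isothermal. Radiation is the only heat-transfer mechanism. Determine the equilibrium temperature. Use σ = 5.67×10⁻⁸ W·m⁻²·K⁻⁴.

T ≈ 340 K

At equilibrium, absorbed power = emitted power.
Absorbing cross-section = A = 4.430×10⁻⁴ m²; emitting surface = A = 4.430×10⁻⁴ m² (ratio 1).
αS·A_cross = εσ·A_surf·T⁴  ⇒  T⁴ = αS/(ε·1σ).
T⁴ = 0.240·2330/(0.74·1·5.67×10⁻⁸) = 1.333×10¹⁰ K⁴.
T = (1.333×10¹⁰)^(1/4).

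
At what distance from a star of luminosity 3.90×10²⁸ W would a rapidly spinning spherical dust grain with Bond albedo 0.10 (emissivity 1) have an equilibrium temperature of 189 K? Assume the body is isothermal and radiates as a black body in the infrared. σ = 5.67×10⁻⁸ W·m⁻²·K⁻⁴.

For an isothermal black-emitting sphere, (1−a)S·πr² = σ·4πr²·T⁴ ⇒ S = 4σT⁴/(1−a).
S = 4·5.67×10⁻⁸·(189)⁴/0.900 = 321.5 W/m².
Flux falls as S = L/(4πd²), so d = √(L/(4πS)) = √(3.90×10²⁸/(4π·321.5)).

d ≈ 3.11×10¹² m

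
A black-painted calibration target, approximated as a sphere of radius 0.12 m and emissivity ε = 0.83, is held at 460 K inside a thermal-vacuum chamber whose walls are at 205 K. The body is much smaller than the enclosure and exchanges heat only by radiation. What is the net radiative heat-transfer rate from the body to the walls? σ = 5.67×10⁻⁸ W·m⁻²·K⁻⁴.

P_net ≈ 366 W

For a small grey body in a large enclosure: P_net = εσA(T_body⁴ − T_wall⁴).
A = 4πr² = 0.1810 m²; T_body⁴ − T_wall⁴ = 4.477×10¹⁰ − 1.766×10⁹ = 4.301×10¹⁰ K⁴.
|P_net| = 0.83·5.67×10⁻⁸·0.1810·4.301×10¹⁰.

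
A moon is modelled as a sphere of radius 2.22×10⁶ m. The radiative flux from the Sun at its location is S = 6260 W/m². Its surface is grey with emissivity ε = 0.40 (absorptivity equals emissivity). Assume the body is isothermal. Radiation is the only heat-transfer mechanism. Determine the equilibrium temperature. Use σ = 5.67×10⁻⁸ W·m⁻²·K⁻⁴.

At equilibrium, absorbed power = emitted power.
Absorbing cross-section = πr² = 1.548×10¹³ m²; emitting surface = 4πr² = 6.193×10¹³ m² (ratio 4).
εS·A_cross = εσ·A_surf·T⁴  ⇒  T⁴ = S/(4σ)   (ε cancels).
T⁴ = 6260/(4·5.67×10⁻⁸) = 2.760×10¹⁰ K⁴.
T = (2.760×10¹⁰)^(1/4).

T ≈ 408 K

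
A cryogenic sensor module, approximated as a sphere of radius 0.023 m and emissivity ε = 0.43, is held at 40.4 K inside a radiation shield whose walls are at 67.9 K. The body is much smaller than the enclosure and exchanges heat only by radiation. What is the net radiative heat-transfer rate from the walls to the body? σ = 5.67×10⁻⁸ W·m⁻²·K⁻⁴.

For a small grey body in a large enclosure: P_net = εσA(T_body⁴ − T_wall⁴).
A = 4πr² = 0.006648 m²; T_body⁴ − T_wall⁴ = 2.664×10⁶ − 2.126×10⁷ = -1.859×10⁷ K⁴.
|P_net| = 0.43·5.67×10⁻⁸·0.006648·1.859×10⁷.

P_net ≈ 0.00301 W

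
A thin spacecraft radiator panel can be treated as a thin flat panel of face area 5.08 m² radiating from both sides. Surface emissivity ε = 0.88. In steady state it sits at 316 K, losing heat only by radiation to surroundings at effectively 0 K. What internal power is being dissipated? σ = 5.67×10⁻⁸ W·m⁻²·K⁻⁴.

Steady state: P = εσA T⁴.
A = 2·5.08 = 10.16 m²; T⁴ = (316)⁴ = 9.971×10⁹ K⁴.
P = 0.88 × 5.67×10⁻⁸ × 10.16 × 9.971×10⁹.

P ≈ 5050 W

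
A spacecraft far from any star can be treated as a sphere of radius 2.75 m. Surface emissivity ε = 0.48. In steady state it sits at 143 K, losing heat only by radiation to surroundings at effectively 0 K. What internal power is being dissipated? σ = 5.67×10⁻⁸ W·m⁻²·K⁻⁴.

Steady state: P = εσA T⁴.
A = 4πr² = 95.03 m²; T⁴ = (143)⁴ = 4.182×10⁸ K⁴.
P = 0.48 × 5.67×10⁻⁸ × 95.03 × 4.182×10⁸.

P ≈ 1080 W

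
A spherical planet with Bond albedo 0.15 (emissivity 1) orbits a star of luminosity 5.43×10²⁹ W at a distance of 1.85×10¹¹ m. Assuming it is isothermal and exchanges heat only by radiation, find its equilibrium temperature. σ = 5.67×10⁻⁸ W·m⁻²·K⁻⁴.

First find the stellar flux at distance d: S = L/(4πd²) = 5.43×10²⁹/(4π·(1.85×10¹¹)²) = 1.263×10⁶ W/m².
For an isothermal sphere, absorbed (1−a)S·πr² = emitted σ·4πr²·T⁴, so T⁴ = (1−a)S/(4σ).
T⁴ = 0.850·1.263×10⁶/(4·5.67×10⁻⁸) = 4.732×10¹² K⁴.

T ≈ 1470 K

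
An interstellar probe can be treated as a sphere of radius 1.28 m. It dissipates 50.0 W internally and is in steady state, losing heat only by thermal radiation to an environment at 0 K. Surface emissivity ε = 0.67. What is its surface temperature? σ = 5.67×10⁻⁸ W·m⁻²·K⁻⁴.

T ≈ 89.4 K

Steady state: internal power = radiated power, P = εσA T⁴.
Radiating area A = 4πr² = 20.59 m².
T⁴ = P/(εσA) = 50.0/(0.67·5.67×10⁻⁸·20.59) = 6.393×10⁷ K⁴.
T = (6.393×10⁷)^(1/4).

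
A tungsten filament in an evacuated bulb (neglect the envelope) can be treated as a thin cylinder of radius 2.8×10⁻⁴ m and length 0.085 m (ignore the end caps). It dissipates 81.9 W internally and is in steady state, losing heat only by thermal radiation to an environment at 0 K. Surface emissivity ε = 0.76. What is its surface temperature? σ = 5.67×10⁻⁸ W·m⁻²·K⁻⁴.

Steady state: internal power = radiated power, P = εσA T⁴.
Radiating area A = 2πrL = 1.495×10⁻⁴ m².
T⁴ = P/(εσA) = 81.9/(0.76·5.67×10⁻⁸·1.495×10⁻⁴) = 1.271×10¹³ K⁴.
T = (1.271×10¹³)^(1/4).

T ≈ 1890 K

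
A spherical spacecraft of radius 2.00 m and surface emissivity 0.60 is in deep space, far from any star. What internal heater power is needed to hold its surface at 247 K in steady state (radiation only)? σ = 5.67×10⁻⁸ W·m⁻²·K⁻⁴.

P = εσ·4πr²·T⁴.
4πr² = 50.27 m²; T⁴ = 3.722×10⁹ K⁴.
P = 0.60·5.67×10⁻⁸·50.27·3.722×10⁹.

P ≈ 6360 W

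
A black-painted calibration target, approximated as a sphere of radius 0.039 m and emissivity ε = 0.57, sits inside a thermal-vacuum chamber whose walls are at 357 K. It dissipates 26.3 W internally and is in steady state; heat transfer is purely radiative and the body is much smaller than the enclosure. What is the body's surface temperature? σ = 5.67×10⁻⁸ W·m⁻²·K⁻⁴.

For a small grey body in a large enclosure, net radiated power = εσA(T⁴ − T_w⁴).
Steady state: P = εσA(T⁴ − T_w⁴) with A = 4πr² = 0.01911 m².
T⁴ = P/(εσA) + T_w⁴ = 26.3/(0.57·5.67×10⁻⁸·0.01911) + (357)⁴
    = 4.258×10¹⁰ + 1.624×10¹⁰ = 5.882×10¹⁰ K⁴.

T ≈ 492 K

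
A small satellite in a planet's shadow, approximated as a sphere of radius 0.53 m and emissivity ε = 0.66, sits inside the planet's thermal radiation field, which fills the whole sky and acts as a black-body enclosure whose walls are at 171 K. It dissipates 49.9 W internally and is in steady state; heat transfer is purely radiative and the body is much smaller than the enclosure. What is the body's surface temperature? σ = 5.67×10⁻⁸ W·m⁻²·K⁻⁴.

For a small grey body in a large enclosure, net radiated power = εσA(T⁴ − T_w⁴).
Steady state: P = εσA(T⁴ − T_w⁴) with A = 4πr² = 3.530 m².
T⁴ = P/(εσA) + T_w⁴ = 49.9/(0.66·5.67×10⁻⁸·3.530) + (171)⁴
    = 3.778×10⁸ + 8.550×10⁸ = 1.233×10⁹ K⁴.

T ≈ 187 K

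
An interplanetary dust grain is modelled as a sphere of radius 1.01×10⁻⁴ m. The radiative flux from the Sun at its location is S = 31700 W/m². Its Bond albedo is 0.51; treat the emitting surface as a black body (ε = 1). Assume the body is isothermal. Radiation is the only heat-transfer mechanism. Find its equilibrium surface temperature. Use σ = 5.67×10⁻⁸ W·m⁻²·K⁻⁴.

At equilibrium, absorbed power = emitted power.
Absorbing cross-section = πr² = 3.205×10⁻⁸ m²; emitting surface = 4πr² = 1.282×10⁻⁷ m² (ratio 4).
(1−a)S·A_cross = εσ·A_surf·T⁴  ⇒  T⁴ = (1−a)S/(4σ).
T⁴ = 0.490·31700/(4·5.67×10⁻⁸) = 6.849×10¹⁰ K⁴.
T = (6.849×10¹⁰)^(1/4).

T ≈ 512 K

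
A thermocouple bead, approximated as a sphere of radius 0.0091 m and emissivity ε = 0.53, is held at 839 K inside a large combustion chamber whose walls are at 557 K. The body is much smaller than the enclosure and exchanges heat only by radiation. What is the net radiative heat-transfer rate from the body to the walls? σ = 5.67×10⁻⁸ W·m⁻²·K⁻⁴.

P_net ≈ 12.5 W

For a small grey body in a large enclosure: P_net = εσA(T_body⁴ − T_wall⁴).
A = 4πr² = 0.001041 m²; T_body⁴ − T_wall⁴ = 4.955×10¹¹ − 9.625×10¹⁰ = 3.993×10¹¹ K⁴.
|P_net| = 0.53·5.67×10⁻⁸·0.001041·3.993×10¹¹.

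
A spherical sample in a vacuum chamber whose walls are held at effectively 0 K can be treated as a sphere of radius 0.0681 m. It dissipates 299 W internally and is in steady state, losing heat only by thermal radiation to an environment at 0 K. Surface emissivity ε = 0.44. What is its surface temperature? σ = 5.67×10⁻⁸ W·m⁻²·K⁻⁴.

Steady state: internal power = radiated power, P = εσA T⁴.
Radiating area A = 4πr² = 0.05828 m².
T⁴ = P/(εσA) = 299/(0.44·5.67×10⁻⁸·0.05828) = 2.057×10¹¹ K⁴.
T = (2.057×10¹¹)^(1/4).

T ≈ 673 K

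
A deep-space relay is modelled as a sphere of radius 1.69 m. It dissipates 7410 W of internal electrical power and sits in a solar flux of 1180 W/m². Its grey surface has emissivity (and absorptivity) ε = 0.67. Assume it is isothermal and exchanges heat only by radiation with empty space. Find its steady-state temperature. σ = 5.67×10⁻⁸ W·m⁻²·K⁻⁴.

At steady state, absorbed solar power + internal power = radiated power.
Absorbed: α·S·A_cross = 0.67·1180·8.973 = 7094 W (cross-section πr²).
Total input = 7094 + 7410 = 14500 W.
Radiated: εσ·A_surf·T⁴ with A_surf = 4πr² = 35.89 m².
T⁴ = 14500/(0.67·5.67×10⁻⁸·35.89) = 1.064×10¹⁰ K⁴.

T ≈ 321 K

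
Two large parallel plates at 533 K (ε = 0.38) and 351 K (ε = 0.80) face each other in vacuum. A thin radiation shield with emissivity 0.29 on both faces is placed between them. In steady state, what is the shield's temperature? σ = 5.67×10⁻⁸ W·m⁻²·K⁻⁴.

In steady state the net flux on the hot side equals that on the cold side.
σ(T₁⁴−T_s⁴)/D₁ = σ(T_s⁴−T₂⁴)/D₂, with D₁ = 1/ε₁+1/ε_s−1 = 5.080, D₂ = 1/ε_s+1/ε₂−1 = 3.698.
Solve for T_s⁴: T_s⁴ = (D₂·T₁⁴ + D₁·T₂⁴)/(D₁+D₂) = 4.279×10¹⁰ K⁴.

T_s ≈ 455 K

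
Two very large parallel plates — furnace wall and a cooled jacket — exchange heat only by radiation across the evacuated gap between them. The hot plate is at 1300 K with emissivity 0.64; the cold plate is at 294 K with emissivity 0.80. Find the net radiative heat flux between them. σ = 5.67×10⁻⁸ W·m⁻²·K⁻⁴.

For two infinite grey parallel plates, q = σ(T₁⁴ − T₂⁴)/(1/ε₁ + 1/ε₂ − 1).
T₁⁴ − T₂⁴ = 2.856×10¹² − 7.471×10⁹ = 2.849×10¹² K⁴.
1/ε₁ + 1/ε₂ − 1 = 1.562 + 1.250 − 1 = 1.812.
q = 5.67×10⁻⁸ × 2.849×10¹² / 1.812.

q ≈ 89100 W/m²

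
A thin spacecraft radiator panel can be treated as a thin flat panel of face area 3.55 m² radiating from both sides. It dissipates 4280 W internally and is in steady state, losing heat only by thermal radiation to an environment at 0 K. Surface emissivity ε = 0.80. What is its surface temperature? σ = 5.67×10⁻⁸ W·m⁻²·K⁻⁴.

Steady state: internal power = radiated power, P = εσA T⁴.
Radiating area A = 2·3.55 = 7.100 m².
T⁴ = P/(εσA) = 4280/(0.80·5.67×10⁻⁸·7.100) = 1.329×10¹⁰ K⁴.
T = (1.329×10¹⁰)^(1/4).

T ≈ 340 K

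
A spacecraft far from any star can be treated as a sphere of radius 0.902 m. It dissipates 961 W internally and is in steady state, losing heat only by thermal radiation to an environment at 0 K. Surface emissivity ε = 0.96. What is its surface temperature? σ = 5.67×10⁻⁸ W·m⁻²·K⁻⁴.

Steady state: internal power = radiated power, P = εσA T⁴.
Radiating area A = 4πr² = 10.22 m².
T⁴ = P/(εσA) = 961/(0.96·5.67×10⁻⁸·10.22) = 1.727×10⁹ K⁴.
T = (1.727×10⁹)^(1/4).

T ≈ 204 K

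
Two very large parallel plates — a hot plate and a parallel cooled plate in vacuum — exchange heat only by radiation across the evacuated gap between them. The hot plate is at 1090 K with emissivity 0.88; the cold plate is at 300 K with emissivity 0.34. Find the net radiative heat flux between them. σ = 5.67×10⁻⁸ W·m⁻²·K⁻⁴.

For two infinite grey parallel plates, q = σ(T₁⁴ − T₂⁴)/(1/ε₁ + 1/ε₂ − 1).
T₁⁴ − T₂⁴ = 1.412×10¹² − 8.100×10⁹ = 1.403×10¹² K⁴.
1/ε₁ + 1/ε₂ − 1 = 1.136 + 2.941 − 1 = 3.078.
q = 5.67×10⁻⁸ × 1.403×10¹² / 3.078.

q ≈ 25900 W/m²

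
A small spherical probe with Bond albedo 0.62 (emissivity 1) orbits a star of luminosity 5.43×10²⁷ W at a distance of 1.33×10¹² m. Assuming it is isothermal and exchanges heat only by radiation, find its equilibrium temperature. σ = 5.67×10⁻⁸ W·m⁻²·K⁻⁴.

First find the stellar flux at distance d: S = L/(4πd²) = 5.43×10²⁷/(4π·(1.33×10¹²)²) = 244.3 W/m².
For an isothermal sphere, absorbed (1−a)S·πr² = emitted σ·4πr²·T⁴, so T⁴ = (1−a)S/(4σ).
T⁴ = 0.380·244.3/(4·5.67×10⁻⁸) = 4.093×10⁸ K⁴.

T ≈ 142 K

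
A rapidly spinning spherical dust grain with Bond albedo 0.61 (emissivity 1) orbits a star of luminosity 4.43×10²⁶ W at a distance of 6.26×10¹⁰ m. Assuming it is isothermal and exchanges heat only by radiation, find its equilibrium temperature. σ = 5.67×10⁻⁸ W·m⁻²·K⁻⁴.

First find the stellar flux at distance d: S = L/(4πd²) = 4.43×10²⁶/(4π·(6.26×10¹⁰)²) = 8996 W/m².
For an isothermal sphere, absorbed (1−a)S·πr² = emitted σ·4πr²·T⁴, so T⁴ = (1−a)S/(4σ).
T⁴ = 0.390·8996/(4·5.67×10⁻⁸) = 1.547×10¹⁰ K⁴.

T ≈ 353 K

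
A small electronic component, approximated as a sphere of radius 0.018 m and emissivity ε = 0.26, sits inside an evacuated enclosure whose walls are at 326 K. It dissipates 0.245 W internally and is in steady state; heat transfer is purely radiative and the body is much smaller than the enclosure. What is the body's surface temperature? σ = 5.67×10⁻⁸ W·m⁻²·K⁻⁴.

For a small grey body in a large enclosure, net radiated power = εσA(T⁴ − T_w⁴).
Steady state: P = εσA(T⁴ − T_w⁴) with A = 4πr² = 0.004072 m².
T⁴ = P/(εσA) + T_w⁴ = 0.245/(0.26·5.67×10⁻⁸·0.004072) + (326)⁴
    = 4.082×10⁹ + 1.129×10¹⁰ = 1.538×10¹⁰ K⁴.

T ≈ 352 K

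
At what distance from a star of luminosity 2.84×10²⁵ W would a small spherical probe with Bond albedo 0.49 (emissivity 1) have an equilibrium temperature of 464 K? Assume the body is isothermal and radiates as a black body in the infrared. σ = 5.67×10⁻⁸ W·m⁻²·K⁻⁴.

For an isothermal black-emitting sphere, (1−a)S·πr² = σ·4πr²·T⁴ ⇒ S = 4σT⁴/(1−a).
S = 4·5.67×10⁻⁸·(464)⁴/0.510 = 20610 W/m².
Flux falls as S = L/(4πd²), so d = √(L/(4πS)) = √(2.84×10²⁵/(4π·20610)).

d ≈ 1.05×10¹⁰ m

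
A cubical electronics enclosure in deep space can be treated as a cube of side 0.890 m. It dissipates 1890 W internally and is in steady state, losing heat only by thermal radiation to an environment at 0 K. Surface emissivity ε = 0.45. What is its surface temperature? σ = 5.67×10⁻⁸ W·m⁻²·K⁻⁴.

T ≈ 353 K

Steady state: internal power = radiated power, P = εσA T⁴.
Radiating area A = 6L² = 4.753 m².
T⁴ = P/(εσA) = 1890/(0.45·5.67×10⁻⁸·4.753) = 1.559×10¹⁰ K⁴.
T = (1.559×10¹⁰)^(1/4).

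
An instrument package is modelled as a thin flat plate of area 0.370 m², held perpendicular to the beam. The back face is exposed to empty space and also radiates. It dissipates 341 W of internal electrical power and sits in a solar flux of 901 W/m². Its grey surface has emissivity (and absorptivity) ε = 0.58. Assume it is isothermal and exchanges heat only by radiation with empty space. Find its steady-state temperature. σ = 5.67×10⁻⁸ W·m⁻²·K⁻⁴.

T ≈ 385 K

At steady state, absorbed solar power + internal power = radiated power.
Absorbed: α·S·A_cross = 0.58·901·0.3700 = 193.4 W (cross-section A).
Total input = 193.4 + 341 = 534.4 W.
Radiated: εσ·A_surf·T⁴ with A_surf = 2A = 0.7400 m².
T⁴ = 534.4/(0.58·5.67×10⁻⁸·0.7400) = 2.196×10¹⁰ K⁴.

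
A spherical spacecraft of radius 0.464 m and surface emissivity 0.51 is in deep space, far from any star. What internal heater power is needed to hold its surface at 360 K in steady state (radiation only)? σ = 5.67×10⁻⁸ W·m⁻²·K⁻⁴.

P ≈ 1310 W

P = εσ·4πr²·T⁴.
4πr² = 2.705 m²; T⁴ = 1.680×10¹⁰ K⁴.
P = 0.51·5.67×10⁻⁸·2.705·1.680×10¹⁰.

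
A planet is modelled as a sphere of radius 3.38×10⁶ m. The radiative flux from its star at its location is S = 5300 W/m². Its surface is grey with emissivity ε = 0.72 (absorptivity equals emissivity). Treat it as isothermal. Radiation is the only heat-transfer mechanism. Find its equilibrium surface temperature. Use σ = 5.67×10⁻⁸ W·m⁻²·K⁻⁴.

T ≈ 391 K

At equilibrium, absorbed power = emitted power.
Absorbing cross-section = πr² = 3.589×10¹³ m²; emitting surface = 4πr² = 1.436×10¹⁴ m² (ratio 4).
εS·A_cross = εσ·A_surf·T⁴  ⇒  T⁴ = S/(4σ)   (ε cancels).
T⁴ = 5300/(4·5.67×10⁻⁸) = 2.337×10¹⁰ K⁴.
T = (2.337×10¹⁰)^(1/4).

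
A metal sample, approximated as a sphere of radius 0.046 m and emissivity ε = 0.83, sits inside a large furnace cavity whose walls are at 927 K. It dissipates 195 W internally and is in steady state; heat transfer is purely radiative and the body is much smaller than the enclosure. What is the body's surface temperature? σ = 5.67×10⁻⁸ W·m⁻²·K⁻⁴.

T ≈ 972 K

For a small grey body in a large enclosure, net radiated power = εσA(T⁴ − T_w⁴).
Steady state: P = εσA(T⁴ − T_w⁴) with A = 4πr² = 0.02659 m².
T⁴ = P/(εσA) + T_w⁴ = 195/(0.83·5.67×10⁻⁸·0.02659) + (927)⁴
    = 1.558×10¹¹ + 7.384×10¹¹ = 8.943×10¹¹ K⁴.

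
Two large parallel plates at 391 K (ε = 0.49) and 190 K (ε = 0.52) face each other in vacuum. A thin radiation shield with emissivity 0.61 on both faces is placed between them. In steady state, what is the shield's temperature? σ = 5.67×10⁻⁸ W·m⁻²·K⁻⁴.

In steady state the net flux on the hot side equals that on the cold side.
σ(T₁⁴−T_s⁴)/D₁ = σ(T_s⁴−T₂⁴)/D₂, with D₁ = 1/ε₁+1/ε_s−1 = 2.680, D₂ = 1/ε_s+1/ε₂−1 = 2.562.
Solve for T_s⁴: T_s⁴ = (D₂·T₁⁴ + D₁·T₂⁴)/(D₁+D₂) = 1.209×10¹⁰ K⁴.

T_s ≈ 332 K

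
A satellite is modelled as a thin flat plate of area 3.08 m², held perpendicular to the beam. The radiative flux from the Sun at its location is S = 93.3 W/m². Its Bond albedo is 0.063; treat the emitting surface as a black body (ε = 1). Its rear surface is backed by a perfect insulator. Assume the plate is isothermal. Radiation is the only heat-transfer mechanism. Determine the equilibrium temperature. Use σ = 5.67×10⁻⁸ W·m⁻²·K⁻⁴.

At equilibrium, absorbed power = emitted power.
Absorbing cross-section = A = 3.080 m²; emitting surface = A = 3.080 m² (ratio 1).
(1−a)S·A_cross = εσ·A_surf·T⁴  ⇒  T⁴ = (1−a)S/(1σ).
T⁴ = 0.937·93.3/(1·5.67×10⁻⁸) = 1.542×10⁹ K⁴.
T = (1.542×10⁹)^(1/4).

T ≈ 198 K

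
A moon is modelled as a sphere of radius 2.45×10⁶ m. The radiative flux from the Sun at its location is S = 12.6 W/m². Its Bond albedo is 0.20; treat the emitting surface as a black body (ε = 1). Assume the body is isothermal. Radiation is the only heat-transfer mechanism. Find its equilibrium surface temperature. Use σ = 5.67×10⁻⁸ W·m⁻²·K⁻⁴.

T ≈ 81.6 K

At equilibrium, absorbed power = emitted power.
Absorbing cross-section = πr² = 1.886×10¹³ m²; emitting surface = 4πr² = 7.543×10¹³ m² (ratio 4).
(1−a)S·A_cross = εσ·A_surf·T⁴  ⇒  T⁴ = (1−a)S/(4σ).
T⁴ = 0.800·12.6/(4·5.67×10⁻⁸) = 4.444×10⁷ K⁴.
T = (4.444×10⁷)^(1/4).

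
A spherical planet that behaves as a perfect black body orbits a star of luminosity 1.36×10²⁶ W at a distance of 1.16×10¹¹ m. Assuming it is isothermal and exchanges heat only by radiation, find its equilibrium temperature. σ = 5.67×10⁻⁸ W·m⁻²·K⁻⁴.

First find the stellar flux at distance d: S = L/(4πd²) = 1.36×10²⁶/(4π·(1.16×10¹¹)²) = 804.3 W/m².
For an isothermal sphere, absorbed (1−a)S·πr² = emitted σ·4πr²·T⁴, so T⁴ = (1−a)S/(4σ).
T⁴ = 1.00·804.3/(4·5.67×10⁻⁸) = 3.546×10⁹ K⁴.

T ≈ 244 K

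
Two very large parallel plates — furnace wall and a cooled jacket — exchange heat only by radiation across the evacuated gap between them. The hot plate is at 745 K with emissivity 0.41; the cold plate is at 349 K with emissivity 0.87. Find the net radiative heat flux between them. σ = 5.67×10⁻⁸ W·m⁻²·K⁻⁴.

For two infinite grey parallel plates, q = σ(T₁⁴ − T₂⁴)/(1/ε₁ + 1/ε₂ − 1).
T₁⁴ − T₂⁴ = 3.081×10¹¹ − 1.484×10¹⁰ = 2.932×10¹¹ K⁴.
1/ε₁ + 1/ε₂ − 1 = 2.439 + 1.149 − 1 = 2.588.
q = 5.67×10⁻⁸ × 2.932×10¹¹ / 2.588.

q ≈ 6420 W/m²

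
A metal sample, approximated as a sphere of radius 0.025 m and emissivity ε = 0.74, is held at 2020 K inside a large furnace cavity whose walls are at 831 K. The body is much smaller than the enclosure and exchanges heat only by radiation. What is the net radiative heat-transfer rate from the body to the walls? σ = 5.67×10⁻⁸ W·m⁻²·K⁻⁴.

P_net ≈ 5330 W

For a small grey body in a large enclosure: P_net = εσA(T_body⁴ − T_wall⁴).
A = 4πr² = 0.007854 m²; T_body⁴ − T_wall⁴ = 1.665×10¹³ − 4.769×10¹¹ = 1.617×10¹³ K⁴.
|P_net| = 0.74·5.67×10⁻⁸·0.007854·1.617×10¹³.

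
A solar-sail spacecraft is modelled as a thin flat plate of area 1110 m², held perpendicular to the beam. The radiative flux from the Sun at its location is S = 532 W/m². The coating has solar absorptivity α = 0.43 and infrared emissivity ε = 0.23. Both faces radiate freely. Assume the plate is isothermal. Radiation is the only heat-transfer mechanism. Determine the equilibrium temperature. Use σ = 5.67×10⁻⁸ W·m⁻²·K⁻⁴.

At equilibrium, absorbed power = emitted power.
Absorbing cross-section = A = 1110 m²; emitting surface = 2A = 2220 m² (ratio 2).
αS·A_cross = εσ·A_surf·T⁴  ⇒  T⁴ = αS/(ε·2σ).
T⁴ = 0.430·532/(0.23·2·5.67×10⁻⁸) = 8.771×10⁹ K⁴.
T = (8.771×10⁹)^(1/4).

T ≈ 306 K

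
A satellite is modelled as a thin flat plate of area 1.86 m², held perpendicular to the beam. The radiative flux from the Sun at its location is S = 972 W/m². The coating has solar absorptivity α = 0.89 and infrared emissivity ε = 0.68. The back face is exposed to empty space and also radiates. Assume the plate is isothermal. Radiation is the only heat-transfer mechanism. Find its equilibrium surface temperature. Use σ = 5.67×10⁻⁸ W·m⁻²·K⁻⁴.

At equilibrium, absorbed power = emitted power.
Absorbing cross-section = A = 1.860 m²; emitting surface = 2A = 3.720 m² (ratio 2).
αS·A_cross = εσ·A_surf·T⁴  ⇒  T⁴ = αS/(ε·2σ).
T⁴ = 0.890·972/(0.68·2·5.67×10⁻⁸) = 1.122×10¹⁰ K⁴.
T = (1.122×10¹⁰)^(1/4).

T ≈ 325 K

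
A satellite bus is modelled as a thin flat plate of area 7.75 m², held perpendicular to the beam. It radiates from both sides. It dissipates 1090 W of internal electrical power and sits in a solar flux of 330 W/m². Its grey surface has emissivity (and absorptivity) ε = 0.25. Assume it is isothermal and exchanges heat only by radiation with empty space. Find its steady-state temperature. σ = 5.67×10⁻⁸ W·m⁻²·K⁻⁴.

At steady state, absorbed solar power + internal power = radiated power.
Absorbed: α·S·A_cross = 0.25·330·7.750 = 639.4 W (cross-section A).
Total input = 639.4 + 1090 = 1729 W.
Radiated: εσ·A_surf·T⁴ with A_surf = 2A = 15.50 m².
T⁴ = 1729/(0.25·5.67×10⁻⁸·15.50) = 7.871×10⁹ K⁴.

T ≈ 298 K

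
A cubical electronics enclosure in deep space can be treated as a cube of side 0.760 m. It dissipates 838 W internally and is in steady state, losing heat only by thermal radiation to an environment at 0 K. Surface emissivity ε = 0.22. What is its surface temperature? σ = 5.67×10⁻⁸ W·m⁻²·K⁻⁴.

T ≈ 373 K

Steady state: internal power = radiated power, P = εσA T⁴.
Radiating area A = 6L² = 3.466 m².
T⁴ = P/(εσA) = 838/(0.22·5.67×10⁻⁸·3.466) = 1.938×10¹⁰ K⁴.
T = (1.938×10¹⁰)^(1/4).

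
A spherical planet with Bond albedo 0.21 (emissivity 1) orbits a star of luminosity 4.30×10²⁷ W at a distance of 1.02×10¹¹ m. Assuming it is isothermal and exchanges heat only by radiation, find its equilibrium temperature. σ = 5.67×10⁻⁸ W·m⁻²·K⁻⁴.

First find the stellar flux at distance d: S = L/(4πd²) = 4.30×10²⁷/(4π·(1.02×10¹¹)²) = 32890 W/m².
For an isothermal sphere, absorbed (1−a)S·πr² = emitted σ·4πr²·T⁴, so T⁴ = (1−a)S/(4σ).
T⁴ = 0.790·32890/(4·5.67×10⁻⁸) = 1.146×10¹¹ K⁴.

T ≈ 582 K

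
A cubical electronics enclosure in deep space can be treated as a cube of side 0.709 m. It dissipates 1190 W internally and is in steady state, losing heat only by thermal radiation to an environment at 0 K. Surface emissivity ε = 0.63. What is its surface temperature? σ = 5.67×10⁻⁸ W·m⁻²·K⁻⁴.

T ≈ 324 K

Steady state: internal power = radiated power, P = εσA T⁴.
Radiating area A = 6L² = 3.016 m².
T⁴ = P/(εσA) = 1190/(0.63·5.67×10⁻⁸·3.016) = 1.105×10¹⁰ K⁴.
T = (1.105×10¹⁰)^(1/4).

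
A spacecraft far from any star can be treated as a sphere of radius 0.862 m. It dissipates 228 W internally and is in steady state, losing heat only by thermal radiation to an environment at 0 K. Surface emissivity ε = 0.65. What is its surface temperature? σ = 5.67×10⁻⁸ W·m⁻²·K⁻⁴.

Steady state: internal power = radiated power, P = εσA T⁴.
Radiating area A = 4πr² = 9.337 m².
T⁴ = P/(εσA) = 228/(0.65·5.67×10⁻⁸·9.337) = 6.625×10⁸ K⁴.
T = (6.625×10⁸)^(1/4).

T ≈ 160 K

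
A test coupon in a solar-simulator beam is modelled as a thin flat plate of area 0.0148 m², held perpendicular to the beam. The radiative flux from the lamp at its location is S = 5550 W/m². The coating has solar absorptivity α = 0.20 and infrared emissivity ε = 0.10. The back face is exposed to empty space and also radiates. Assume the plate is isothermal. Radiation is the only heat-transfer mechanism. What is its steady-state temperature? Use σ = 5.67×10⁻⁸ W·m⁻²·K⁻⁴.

At equilibrium, absorbed power = emitted power.
Absorbing cross-section = A = 0.01480 m²; emitting surface = 2A = 0.02960 m² (ratio 2).
αS·A_cross = εσ·A_surf·T⁴  ⇒  T⁴ = αS/(ε·2σ).
T⁴ = 0.200·5550/(0.10·2·5.67×10⁻⁸) = 9.788×10¹⁰ K⁴.
T = (9.788×10¹⁰)^(1/4).

T ≈ 559 K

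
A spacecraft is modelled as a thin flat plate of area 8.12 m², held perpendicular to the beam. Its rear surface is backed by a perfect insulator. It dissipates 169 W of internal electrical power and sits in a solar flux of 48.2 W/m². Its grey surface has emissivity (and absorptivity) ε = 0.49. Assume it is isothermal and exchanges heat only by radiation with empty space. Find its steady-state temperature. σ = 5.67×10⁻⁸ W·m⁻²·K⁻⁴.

T ≈ 200 K

At steady state, absorbed solar power + internal power = radiated power.
Absorbed: α·S·A_cross = 0.49·48.2·8.120 = 191.8 W (cross-section A).
Total input = 191.8 + 169 = 360.8 W.
Radiated: εσ·A_surf·T⁴ with A_surf = A = 8.120 m².
T⁴ = 360.8/(0.49·5.67×10⁻⁸·8.120) = 1.599×10⁹ K⁴.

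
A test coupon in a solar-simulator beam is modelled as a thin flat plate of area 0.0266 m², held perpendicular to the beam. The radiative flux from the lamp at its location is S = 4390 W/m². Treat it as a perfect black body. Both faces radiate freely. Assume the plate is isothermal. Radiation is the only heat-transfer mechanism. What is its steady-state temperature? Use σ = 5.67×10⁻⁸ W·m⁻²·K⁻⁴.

T ≈ 444 K

At equilibrium, absorbed power = emitted power.
Absorbing cross-section = A = 0.02660 m²; emitting surface = 2A = 0.05320 m² (ratio 2).
S·A_cross = εσ·A_surf·T⁴  ⇒  T⁴ = S/(2σ).
T⁴ = 1.00·4390/(2·5.67×10⁻⁸) = 3.871×10¹⁰ K⁴.
T = (3.871×10¹⁰)^(1/4).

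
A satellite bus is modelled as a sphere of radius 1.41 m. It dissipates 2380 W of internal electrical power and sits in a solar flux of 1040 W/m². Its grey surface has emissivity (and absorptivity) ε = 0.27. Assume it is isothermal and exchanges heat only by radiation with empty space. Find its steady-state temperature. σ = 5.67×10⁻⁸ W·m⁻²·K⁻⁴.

T ≈ 322 K

At steady state, absorbed solar power + internal power = radiated power.
Absorbed: α·S·A_cross = 0.27·1040·6.246 = 1754 W (cross-section πr²).
Total input = 1754 + 2380 = 4134 W.
Radiated: εσ·A_surf·T⁴ with A_surf = 4πr² = 24.98 m².
T⁴ = 4134/(0.27·5.67×10⁻⁸·24.98) = 1.081×10¹⁰ K⁴.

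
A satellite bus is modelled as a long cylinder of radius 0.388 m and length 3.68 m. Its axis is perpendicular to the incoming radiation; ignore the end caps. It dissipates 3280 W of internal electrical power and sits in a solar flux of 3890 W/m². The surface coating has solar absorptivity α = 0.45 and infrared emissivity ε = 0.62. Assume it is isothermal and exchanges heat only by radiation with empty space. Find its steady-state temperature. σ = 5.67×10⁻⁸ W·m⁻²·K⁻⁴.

At steady state, absorbed solar power + internal power = radiated power.
Absorbed: α·S·A_cross = 0.45·3890·2.856 = 4999 W (cross-section 2rL).
Total input = 4999 + 3280 = 8279 W.
Radiated: εσ·A_surf·T⁴ with A_surf = 2πrL = 8.971 m².
T⁴ = 8279/(0.62·5.67×10⁻⁸·8.971) = 2.625×10¹⁰ K⁴.

T ≈ 403 K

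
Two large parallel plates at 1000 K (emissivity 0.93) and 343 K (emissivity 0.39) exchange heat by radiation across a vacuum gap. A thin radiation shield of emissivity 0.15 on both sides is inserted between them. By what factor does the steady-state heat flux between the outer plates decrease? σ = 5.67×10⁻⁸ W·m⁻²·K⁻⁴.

factor ≈ 5.67

Without shield: q₀ = σΔ(T⁴)/(1/ε₁+1/ε₂−1) with denominator 2.639.
With shield the two gaps are in series; the resistances add: (1/ε₁+1/ε_s−1)+(1/ε_s+1/ε₂−1) = 6.742+8.231 = 14.97.
Heat-flux ratio q₀/q = 14.97/2.639.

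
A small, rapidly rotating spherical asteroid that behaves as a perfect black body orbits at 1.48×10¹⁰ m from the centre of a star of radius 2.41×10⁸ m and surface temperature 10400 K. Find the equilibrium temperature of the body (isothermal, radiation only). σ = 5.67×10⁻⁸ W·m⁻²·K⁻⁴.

T ≈ 938 K

The star's surface emits σT_*⁴; at distance d the flux is S = σT_*⁴(R_*/d)².
S = 5.67×10⁻⁸·(10400)⁴·(2.41×10⁸/1.48×10¹⁰)² = 1.759×10⁵ W/m².
For an isothermal sphere T⁴ = (1−a)S/(4σ) = 7.755×10¹¹ K⁴.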